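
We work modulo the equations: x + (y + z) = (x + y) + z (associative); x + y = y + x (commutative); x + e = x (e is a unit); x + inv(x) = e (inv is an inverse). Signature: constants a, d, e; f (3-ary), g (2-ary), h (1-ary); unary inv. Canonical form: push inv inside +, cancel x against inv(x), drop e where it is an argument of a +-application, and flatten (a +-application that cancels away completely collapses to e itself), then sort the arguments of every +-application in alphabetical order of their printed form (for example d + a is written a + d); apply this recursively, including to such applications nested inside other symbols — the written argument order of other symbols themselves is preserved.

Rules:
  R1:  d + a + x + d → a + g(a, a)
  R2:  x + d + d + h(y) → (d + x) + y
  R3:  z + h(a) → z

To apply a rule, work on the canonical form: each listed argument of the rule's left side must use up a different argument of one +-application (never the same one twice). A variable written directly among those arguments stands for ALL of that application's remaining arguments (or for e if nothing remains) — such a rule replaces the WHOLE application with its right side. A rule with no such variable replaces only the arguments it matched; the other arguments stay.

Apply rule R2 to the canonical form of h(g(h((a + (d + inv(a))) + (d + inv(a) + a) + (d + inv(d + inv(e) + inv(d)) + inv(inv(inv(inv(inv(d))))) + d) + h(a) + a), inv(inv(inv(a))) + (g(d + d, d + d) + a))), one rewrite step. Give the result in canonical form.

Answer: h(g(h(a + a + d + d), g(d + d, d + d)))

Derivation:
Canonical form:  h(g(h(a + d + d + d + h(a)), g(d + d, d + d)))
Match R2:  consume d, d, h(a);  x := a + d, y := a
The extension variable absorbs all remaining arguments, so the whole application is rewritten.
Giving:  h(g(h(a + a + d + d), g(d + d, d + d)))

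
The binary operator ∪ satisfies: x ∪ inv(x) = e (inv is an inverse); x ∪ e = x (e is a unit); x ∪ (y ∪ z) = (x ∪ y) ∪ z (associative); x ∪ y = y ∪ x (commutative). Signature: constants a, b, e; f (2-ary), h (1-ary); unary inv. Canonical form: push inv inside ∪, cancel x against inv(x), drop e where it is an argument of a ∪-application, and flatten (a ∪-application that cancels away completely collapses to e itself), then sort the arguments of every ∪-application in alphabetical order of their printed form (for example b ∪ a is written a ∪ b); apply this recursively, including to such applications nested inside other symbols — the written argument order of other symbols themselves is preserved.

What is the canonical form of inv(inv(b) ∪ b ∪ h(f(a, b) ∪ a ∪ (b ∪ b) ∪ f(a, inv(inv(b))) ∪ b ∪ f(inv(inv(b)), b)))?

Answer: inv(h(a ∪ b ∪ b ∪ b ∪ f(a, b) ∪ f(a, b) ∪ f(b, b)))

Derivation:
Push inv inside:  distribute inv over ∪ and collapse double inv
Cancel:  b cancels
Collect terms:  inv(h(a ∪ b ∪ b ∪ b ∪ f(a, b) ∪ f(a, b) ∪ f(b, b)))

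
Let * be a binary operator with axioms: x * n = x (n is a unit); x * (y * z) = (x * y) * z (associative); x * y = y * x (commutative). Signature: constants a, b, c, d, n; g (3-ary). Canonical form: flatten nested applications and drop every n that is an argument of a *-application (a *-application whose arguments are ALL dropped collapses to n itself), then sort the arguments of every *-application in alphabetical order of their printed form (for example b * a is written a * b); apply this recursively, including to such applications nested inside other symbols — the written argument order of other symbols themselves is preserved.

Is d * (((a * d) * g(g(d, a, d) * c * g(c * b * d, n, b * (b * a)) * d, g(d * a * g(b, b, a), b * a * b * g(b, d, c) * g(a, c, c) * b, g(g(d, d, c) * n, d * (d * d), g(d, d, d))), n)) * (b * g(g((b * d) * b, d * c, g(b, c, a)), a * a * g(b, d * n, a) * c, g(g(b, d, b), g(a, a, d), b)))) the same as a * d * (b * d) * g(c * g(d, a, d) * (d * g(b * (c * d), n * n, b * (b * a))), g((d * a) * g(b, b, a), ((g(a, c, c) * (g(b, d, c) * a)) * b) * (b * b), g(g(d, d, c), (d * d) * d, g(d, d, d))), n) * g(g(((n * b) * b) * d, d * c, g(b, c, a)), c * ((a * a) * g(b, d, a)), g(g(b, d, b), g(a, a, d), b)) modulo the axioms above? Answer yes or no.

Left:  d * (((a * d) * g(g(d, a, d) * c * g(c * b * d, n, b * (b * a)) * d, g(d * a * g(b, b, a), b * a * b * g(b, d, c) * g(a, c, c) * b, g(g(d, d, c) * n, d * (d * d), g(d, d, d))), n)) * (b * g(g((b * d) * b, d * c, g(b, c, a)), a * a * g(b, d * n, a) * c, g(g(b, d, b), g(a, a, d), b))))
  Un-nest:  d * a * d * g(g(d, a, d) * c * g(c * b * d, n, b * (b * a)) * d, g(d * a * g(b, b, a), b * a * b * g(b, d, c) * g(a, c, c) * b, g(g(d, d, c) * n, d * (d * d), g(d, d, d))), n) * b * g(g((b * d) * b, d * c, g(b, c, a)), a * a * g(b, d * n, a) * c, g(g(b, d, b), g(a, a, d), b))
  Inside:  g(g(d, a, d) * c * g(c * b * d, n, b * (b * a)) * d, g(d * a * g(b, b, a), b * a * b * g(b, d, c) * g(a, c, c) * b, g(g(d, d, c) * n, d * (d * d), g(d, d, d))), n)  →  g(c * d * g(b * c * d, n, a * b * b) * g(d, a, d), g(a * d * g(b, b, a), a * b * b * b * g(a, c, c) * g(b, d, c), g(g(d, d, c), d * d * d, g(d, d, d))), n)
  Canonicalize subterm:  g(g((b * d) * b, d * c, g(b, c, a)), a * a * g(b, d * n, a) * c, g(g(b, d, b), g(a, a, d), b))  →  g(g(b * b * d, c * d, g(b, c, a)), a * a * c * g(b, d, a), g(g(b, d, b), g(a, a, d), b))
  Order the arguments:  a * b * d * d * g(c * d * g(b * c * d, n, a * b * b) * g(d, a, d), g(a * d * g(b, b, a), a * b * b * b * g(a, c, c) * g(b, d, c), g(g(d, d, c), d * d * d, g(d, d, d))), n) * g(g(b * b * d, c * d, g(b, c, a)), a * a * c * g(b, d, a), g(g(b, d, b), g(a, a, d), b))
Right:  a * d * (b * d) * g(c * g(d, a, d) * (d * g(b * (c * d), n * n, b * (b * a))), g((d * a) * g(b, b, a), ((g(a, c, c) * (g(b, d, c) * a)) * b) * (b * b), g(g(d, d, c), (d * d) * d, g(d, d, d))), n) * g(g(((n * b) * b) * d, d * c, g(b, c, a)), c * ((a * a) * g(b, d, a)), g(g(b, d, b), g(a, a, d), b))
  Flatten:  a * d * b * d * g(c * g(d, a, d) * (d * g(b * (c * d), n * n, b * (b * a))), g((d * a) * g(b, b, a), ((g(a, c, c) * (g(b, d, c) * a)) * b) * (b * b), g(g(d, d, c), (d * d) * d, g(d, d, d))), n) * g(g(((n * b) * b) * d, d * c, g(b, c, a)), c * ((a * a) * g(b, d, a)), g(g(b, d, b), g(a, a, d), b))
  Canonicalize subterm:  g(c * g(d, a, d) * (d * g(b * (c * d), n * n, b * (b * a))), g((d * a) * g(b, b, a), ((g(a, c, c) * (g(b, d, c) * a)) * b) * (b * b), g(g(d, d, c), (d * d) * d, g(d, d, d))), n)  →  g(c * d * g(b * c * d, n, a * b * b) * g(d, a, d), g(a * d * g(b, b, a), a * b * b * b * g(a, c, c) * g(b, d, c), g(g(d, d, c), d * d * d, g(d, d, d))), n)
  Simplify inside:  g(g(((n * b) * b) * d, d * c, g(b, c, a)), c * ((a * a) * g(b, d, a)), g(g(b, d, b), g(a, a, d), b))  →  g(g(b * b * d, c * d, g(b, c, a)), a * a * c * g(b, d, a), g(g(b, d, b), g(a, a, d), b))
  Sort:  a * b * d * d * g(c * d * g(b * c * d, n, a * b * b) * g(d, a, d), g(a * d * g(b, b, a), a * b * b * b * g(a, c, c) * g(b, d, c), g(g(d, d, c), d * d * d, g(d, d, d))), n) * g(g(b * b * d, c * d, g(b, c, a)), a * a * c * g(b, d, a), g(g(b, d, b), g(a, a, d), b))

Answer: yes — both canonical forms are a * b * d * d * g(c * d * g(b * c * d, n, a * b * b) * g(d, a, d), g(a * d * g(b, b, a), a * b * b * b * g(a, c, c) * g(b, d, c), g(g(d, d, c), d * d * d, g(d, d, d))), n) * g(g(b * b * d, c * d, g(b, c, a)), a * a * c * g(b, d, a), g(g(b, d, b), g(a, a, d), b))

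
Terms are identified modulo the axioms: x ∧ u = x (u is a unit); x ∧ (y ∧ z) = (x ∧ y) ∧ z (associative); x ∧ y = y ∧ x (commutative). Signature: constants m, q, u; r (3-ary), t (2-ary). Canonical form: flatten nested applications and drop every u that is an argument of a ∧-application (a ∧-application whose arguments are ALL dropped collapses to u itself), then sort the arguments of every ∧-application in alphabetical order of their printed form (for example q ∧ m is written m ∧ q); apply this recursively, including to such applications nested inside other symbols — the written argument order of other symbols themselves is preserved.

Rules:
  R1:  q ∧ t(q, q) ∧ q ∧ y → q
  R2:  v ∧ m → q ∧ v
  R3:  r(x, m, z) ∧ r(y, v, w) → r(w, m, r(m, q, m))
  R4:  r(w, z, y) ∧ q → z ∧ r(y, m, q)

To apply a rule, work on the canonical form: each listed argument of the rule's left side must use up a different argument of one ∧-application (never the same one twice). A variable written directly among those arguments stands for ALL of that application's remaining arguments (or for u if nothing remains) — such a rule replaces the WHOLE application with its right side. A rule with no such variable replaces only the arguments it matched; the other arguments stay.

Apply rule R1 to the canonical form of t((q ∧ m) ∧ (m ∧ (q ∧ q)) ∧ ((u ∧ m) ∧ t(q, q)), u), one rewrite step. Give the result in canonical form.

Canonical form:  t(m ∧ m ∧ m ∧ q ∧ q ∧ q ∧ t(q, q), u)
Apply R1:  consuming q, q, t(q, q);  y := m ∧ m ∧ m ∧ q
Every leftover argument binds to the variable; the entire application is replaced.
New term:  t(q, u)

Answer: t(q, u)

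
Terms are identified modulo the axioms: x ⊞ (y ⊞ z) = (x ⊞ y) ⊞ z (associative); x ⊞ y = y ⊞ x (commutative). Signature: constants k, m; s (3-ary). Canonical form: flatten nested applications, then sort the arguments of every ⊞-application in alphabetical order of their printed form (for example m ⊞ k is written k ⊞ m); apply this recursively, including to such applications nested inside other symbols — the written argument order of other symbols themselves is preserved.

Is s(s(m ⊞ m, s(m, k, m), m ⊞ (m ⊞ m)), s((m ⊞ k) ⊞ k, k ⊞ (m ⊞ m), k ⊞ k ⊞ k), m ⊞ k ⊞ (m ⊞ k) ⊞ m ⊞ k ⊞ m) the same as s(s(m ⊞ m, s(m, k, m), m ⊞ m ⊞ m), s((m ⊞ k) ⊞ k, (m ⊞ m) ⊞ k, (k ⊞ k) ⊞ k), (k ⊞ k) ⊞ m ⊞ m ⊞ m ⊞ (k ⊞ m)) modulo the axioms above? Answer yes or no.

Answer: yes — both canonical forms are s(s(m ⊞ m, s(m, k, m), m ⊞ m ⊞ m), s(k ⊞ k ⊞ m, k ⊞ m ⊞ m, k ⊞ k ⊞ k), k ⊞ k ⊞ k ⊞ m ⊞ m ⊞ m ⊞ m)

Derivation:
Left:  s(s(m ⊞ m, s(m, k, m), m ⊞ (m ⊞ m)), s((m ⊞ k) ⊞ k, k ⊞ (m ⊞ m), k ⊞ k ⊞ k), m ⊞ k ⊞ (m ⊞ k) ⊞ m ⊞ k ⊞ m)
  Work inside:  m ⊞ k ⊞ (m ⊞ k) ⊞ m ⊞ k ⊞ m
  Un-nest:  m ⊞ k ⊞ m ⊞ k ⊞ m ⊞ k ⊞ m
  Sort arguments:  k ⊞ k ⊞ k ⊞ m ⊞ m ⊞ m ⊞ m
  Rebuild:  s(s(m ⊞ m, s(m, k, m), m ⊞ m ⊞ m), s(k ⊞ k ⊞ m, k ⊞ m ⊞ m, k ⊞ k ⊞ k), k ⊞ k ⊞ k ⊞ m ⊞ m ⊞ m ⊞ m)
Right:  s(s(m ⊞ m, s(m, k, m), m ⊞ m ⊞ m), s((m ⊞ k) ⊞ k, (m ⊞ m) ⊞ k, (k ⊞ k) ⊞ k), (k ⊞ k) ⊞ m ⊞ m ⊞ m ⊞ (k ⊞ m))
  Descend into:  (k ⊞ k) ⊞ m ⊞ m ⊞ m ⊞ (k ⊞ m)
  Flatten:  k ⊞ k ⊞ m ⊞ m ⊞ m ⊞ k ⊞ m
  Order the arguments:  k ⊞ k ⊞ k ⊞ m ⊞ m ⊞ m ⊞ m
  Rebuild:  s(s(m ⊞ m, s(m, k, m), m ⊞ m ⊞ m), s(k ⊞ k ⊞ m, k ⊞ m ⊞ m, k ⊞ k ⊞ k), k ⊞ k ⊞ k ⊞ m ⊞ m ⊞ m ⊞ m)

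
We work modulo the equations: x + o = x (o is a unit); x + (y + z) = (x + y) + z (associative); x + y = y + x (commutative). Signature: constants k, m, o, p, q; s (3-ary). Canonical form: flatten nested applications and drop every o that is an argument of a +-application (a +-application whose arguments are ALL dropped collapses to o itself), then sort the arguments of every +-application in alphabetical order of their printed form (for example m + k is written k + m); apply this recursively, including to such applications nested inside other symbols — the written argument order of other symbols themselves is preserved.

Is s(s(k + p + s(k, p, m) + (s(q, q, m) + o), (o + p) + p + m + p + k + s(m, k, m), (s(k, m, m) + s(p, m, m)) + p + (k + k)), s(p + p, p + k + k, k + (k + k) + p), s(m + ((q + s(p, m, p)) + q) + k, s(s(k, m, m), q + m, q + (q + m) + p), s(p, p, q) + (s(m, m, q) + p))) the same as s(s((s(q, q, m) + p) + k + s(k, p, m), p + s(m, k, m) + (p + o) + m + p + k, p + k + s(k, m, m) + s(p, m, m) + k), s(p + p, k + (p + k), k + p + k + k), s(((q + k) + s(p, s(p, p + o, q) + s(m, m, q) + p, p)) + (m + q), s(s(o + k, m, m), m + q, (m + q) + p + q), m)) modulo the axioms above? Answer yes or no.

Answer: no — s(s(k + p + s(k, p, m) + s(q, q, m), k + m + p + p + p + s(m, k, m), k + k + p + s(k, m, m) + s(p, m, m)), s(p + p, k + k + p, k + k + k + p), s(k + m + q + q + s(p, m, p), s(s(k, m, m), m + q, m + p + q + q), p + s(m, m, q) + s(p, p, q))) vs s(s(k + p + s(k, p, m) + s(q, q, m), k + m + p + p + p + s(m, k, m), k + k + p + s(k, m, m) + s(p, m, m)), s(p + p, k + k + p, k + k + k + p), s(k + m + q + q + s(p, p + s(m, m, q) + s(p, p, q), p), s(s(k, m, m), m + q, m + p + q + q), m))

Derivation:
Left:  s(s(k + p + s(k, p, m) + (s(q, q, m) + o), (o + p) + p + m + p + k + s(m, k, m), (s(k, m, m) + s(p, m, m)) + p + (k + k)), s(p + p, p + k + k, k + (k + k) + p), s(m + ((q + s(p, m, p)) + q) + k, s(s(k, m, m), q + m, q + (q + m) + p), s(p, p, q) + (s(m, m, q) + p)))
  Descend into:  (s(k, m, m) + s(p, m, m)) + p + (k + k)
  Flatten:  s(k, m, m) + s(p, m, m) + p + k + k
  Sort arguments:  k + k + p + s(k, m, m) + s(p, m, m)
  Reassemble:  s(s(k + p + s(k, p, m) + s(q, q, m), k + m + p + p + p + s(m, k, m), k + k + p + s(k, m, m) + s(p, m, m)), s(p + p, k + k + p, k + k + k + p), s(k + m + q + q + s(p, m, p), s(s(k, m, m), m + q, m + p + q + q), p + s(m, m, q) + s(p, p, q)))
Right:  s(s((s(q, q, m) + p) + k + s(k, p, m), p + s(m, k, m) + (p + o) + m + p + k, p + k + s(k, m, m) + s(p, m, m) + k), s(p + p, k + (p + k), k + p + k + k), s(((q + k) + s(p, s(p, p + o, q) + s(m, m, q) + p, p)) + (m + q), s(s(o + k, m, m), m + q, (m + q) + p + q), m))
  Focus inside:  ((q + k) + s(p, s(p, p + o, q) + s(m, m, q) + p, p)) + (m + q)
  Flatten:  q + k + s(p, s(p, p + o, q) + s(m, m, q) + p, p) + m + q
  Canonicalize subterm:  s(p, s(p, p + o, q) + s(m, m, q) + p, p)  →  s(p, p + s(m, m, q) + s(p, p, q), p)
  Sort:  k + m + q + q + s(p, p + s(m, m, q) + s(p, p, q), p)
  Put back:  s(s(k + p + s(k, p, m) + s(q, q, m), k + m + p + p + p + s(m, k, m), k + k + p + s(k, m, m) + s(p, m, m)), s(p + p, k + k + p, k + k + k + p), s(k + m + q + q + s(p, p + s(m, m, q) + s(p, p, q), p), s(s(k, m, m), m + q, m + p + q + q), m))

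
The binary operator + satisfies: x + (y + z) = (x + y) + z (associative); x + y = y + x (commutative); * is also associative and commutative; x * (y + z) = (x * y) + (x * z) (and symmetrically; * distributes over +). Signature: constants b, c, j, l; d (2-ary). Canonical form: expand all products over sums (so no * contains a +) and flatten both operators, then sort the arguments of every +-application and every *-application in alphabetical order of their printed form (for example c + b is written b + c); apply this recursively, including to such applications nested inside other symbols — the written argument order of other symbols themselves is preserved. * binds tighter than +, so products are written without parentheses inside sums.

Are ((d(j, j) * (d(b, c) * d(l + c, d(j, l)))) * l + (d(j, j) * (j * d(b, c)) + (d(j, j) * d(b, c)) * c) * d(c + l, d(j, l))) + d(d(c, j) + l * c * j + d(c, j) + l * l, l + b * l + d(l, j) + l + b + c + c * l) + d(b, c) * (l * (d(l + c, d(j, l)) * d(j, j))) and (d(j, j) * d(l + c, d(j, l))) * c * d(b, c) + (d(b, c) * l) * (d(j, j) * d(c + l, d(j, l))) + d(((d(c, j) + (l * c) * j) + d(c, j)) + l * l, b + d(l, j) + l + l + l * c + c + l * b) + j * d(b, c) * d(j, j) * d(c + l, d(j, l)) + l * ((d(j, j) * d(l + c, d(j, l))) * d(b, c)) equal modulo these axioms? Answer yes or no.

Answer: yes — both canonical forms are c * d(b, c) * d(c + l, d(j, l)) * d(j, j) + d(b, c) * d(c + l, d(j, l)) * d(j, j) * j + d(b, c) * d(c + l, d(j, l)) * d(j, j) * l + d(b, c) * d(c + l, d(j, l)) * d(j, j) * l + d(c * j * l + d(c, j) + d(c, j) + l * l, b + b * l + c + c * l + d(l, j) + l + l)

Derivation:
Left:  ((d(j, j) * (d(b, c) * d(l + c, d(j, l)))) * l + (d(j, j) * (j * d(b, c)) + (d(j, j) * d(b, c)) * c) * d(c + l, d(j, l))) + d(d(c, j) + l * c * j + d(c, j) + l * l, l + b * l + d(l, j) + l + b + c + c * l) + d(b, c) * (l * (d(l + c, d(j, l)) * d(j, j)))
  Expand:  d(b, c) * d(c + l, d(j, l)) * d(j, j) * l + d(b, c) * d(c + l, d(j, l)) * d(j, j) * j + c * d(b, c) * d(c + l, d(j, l)) * d(j, j) + d(c * j * l + d(c, j) + d(c, j) + l * l, b + b * l + c + c * l + d(l, j) + l + l) + d(b, c) * d(c + l, d(j, l)) * d(j, j) * l
  Order the arguments:  c * d(b, c) * d(c + l, d(j, l)) * d(j, j) + d(b, c) * d(c + l, d(j, l)) * d(j, j) * j + d(b, c) * d(c + l, d(j, l)) * d(j, j) * l + d(b, c) * d(c + l, d(j, l)) * d(j, j) * l + d(c * j * l + d(c, j) + d(c, j) + l * l, b + b * l + c + c * l + d(l, j) + l + l)
Right:  (d(j, j) * d(l + c, d(j, l))) * c * d(b, c) + (d(b, c) * l) * (d(j, j) * d(c + l, d(j, l))) + d(((d(c, j) + (l * c) * j) + d(c, j)) + l * l, b + d(l, j) + l + l + l * c + c + l * b) + j * d(b, c) * d(j, j) * d(c + l, d(j, l)) + l * ((d(j, j) * d(l + c, d(j, l))) * d(b, c))
  Merge nested applications:  c * d(b, c) * d(c + l, d(j, l)) * d(j, j) + d(b, c) * d(c + l, d(j, l)) * d(j, j) * l + d(c * j * l + d(c, j) + d(c, j) + l * l, b + b * l + c + c * l + d(l, j) + l + l) + d(b, c) * d(c + l, d(j, l)) * d(j, j) * j + d(b, c) * d(c + l, d(j, l)) * d(j, j) * l
  Sort arguments:  c * d(b, c) * d(c + l, d(j, l)) * d(j, j) + d(b, c) * d(c + l, d(j, l)) * d(j, j) * j + d(b, c) * d(c + l, d(j, l)) * d(j, j) * l + d(b, c) * d(c + l, d(j, l)) * d(j, j) * l + d(c * j * l + d(c, j) + d(c, j) + l * l, b + b * l + c + c * l + d(l, j) + l + l)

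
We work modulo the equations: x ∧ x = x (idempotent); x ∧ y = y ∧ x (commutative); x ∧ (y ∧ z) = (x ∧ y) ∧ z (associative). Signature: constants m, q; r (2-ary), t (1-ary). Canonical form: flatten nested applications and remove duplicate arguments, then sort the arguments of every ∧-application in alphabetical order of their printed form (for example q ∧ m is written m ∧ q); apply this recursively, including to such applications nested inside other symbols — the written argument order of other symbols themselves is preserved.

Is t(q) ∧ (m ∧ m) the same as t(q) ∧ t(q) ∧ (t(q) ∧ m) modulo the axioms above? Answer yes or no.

Answer: yes — both canonical forms are m ∧ t(q)

Derivation:
Left:  t(q) ∧ (m ∧ m)
  Merge nested applications:  t(q) ∧ m ∧ m
  Drop duplicates:  drop duplicate m
  Sort:  m ∧ t(q)
Right:  t(q) ∧ t(q) ∧ (t(q) ∧ m)
  Flatten:  t(q) ∧ t(q) ∧ t(q) ∧ m
  Drop duplicates:  drop duplicate t(q), t(q)
  Sort arguments:  m ∧ t(q)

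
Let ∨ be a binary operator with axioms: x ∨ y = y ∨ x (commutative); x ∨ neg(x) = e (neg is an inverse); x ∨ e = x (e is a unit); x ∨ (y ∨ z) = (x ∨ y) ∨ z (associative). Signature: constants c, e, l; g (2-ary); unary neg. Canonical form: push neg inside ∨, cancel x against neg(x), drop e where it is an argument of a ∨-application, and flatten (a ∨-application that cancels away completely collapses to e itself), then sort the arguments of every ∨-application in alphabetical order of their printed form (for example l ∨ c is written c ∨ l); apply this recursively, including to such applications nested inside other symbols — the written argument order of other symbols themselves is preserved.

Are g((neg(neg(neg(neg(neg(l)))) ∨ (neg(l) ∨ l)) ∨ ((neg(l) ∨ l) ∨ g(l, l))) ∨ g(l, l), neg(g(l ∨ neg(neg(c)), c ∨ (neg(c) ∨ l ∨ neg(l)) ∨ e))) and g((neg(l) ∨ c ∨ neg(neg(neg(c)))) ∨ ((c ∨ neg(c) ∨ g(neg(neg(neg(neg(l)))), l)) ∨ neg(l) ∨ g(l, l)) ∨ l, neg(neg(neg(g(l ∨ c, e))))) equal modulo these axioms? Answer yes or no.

Left:  g((neg(neg(neg(neg(neg(l)))) ∨ (neg(l) ∨ l)) ∨ ((neg(l) ∨ l) ∨ g(l, l))) ∨ g(l, l), neg(g(l ∨ neg(neg(c)), c ∨ (neg(c) ∨ l ∨ neg(l)) ∨ e)))
  Focus inside:  (neg(neg(neg(neg(neg(l)))) ∨ (neg(l) ∨ l)) ∨ ((neg(l) ∨ l) ∨ g(l, l))) ∨ g(l, l)
  Push neg inside:  distribute neg over ∨ and collapse double neg
  Combine occurrences:  neg(l) ∨ g(l, l) ∨ g(l, l)
  Sort arguments:  g(l, l) ∨ g(l, l) ∨ neg(l)
  Put back:  g(g(l, l) ∨ g(l, l) ∨ neg(l), neg(g(c ∨ l, e)))
Right:  g((neg(l) ∨ c ∨ neg(neg(neg(c)))) ∨ ((c ∨ neg(c) ∨ g(neg(neg(neg(neg(l)))), l)) ∨ neg(l) ∨ g(l, l)) ∨ l, neg(neg(neg(g(l ∨ c, e)))))
  Work inside:  (neg(l) ∨ c ∨ neg(neg(neg(c)))) ∨ ((c ∨ neg(c) ∨ g(neg(neg(neg(neg(l)))), l)) ∨ neg(l) ∨ g(l, l)) ∨ l
  Push neg inside:  distribute neg over ∨ and collapse double neg
  Cancel:  c cancels
  Collect terms:  neg(l) ∨ g(l, l) ∨ g(l, l)
  Sort arguments:  g(l, l) ∨ g(l, l) ∨ neg(l)
  Rebuild:  g(g(l, l) ∨ g(l, l) ∨ neg(l), neg(g(c ∨ l, e)))

Answer: yes — both canonical forms are g(g(l, l) ∨ g(l, l) ∨ neg(l), neg(g(c ∨ l, e)))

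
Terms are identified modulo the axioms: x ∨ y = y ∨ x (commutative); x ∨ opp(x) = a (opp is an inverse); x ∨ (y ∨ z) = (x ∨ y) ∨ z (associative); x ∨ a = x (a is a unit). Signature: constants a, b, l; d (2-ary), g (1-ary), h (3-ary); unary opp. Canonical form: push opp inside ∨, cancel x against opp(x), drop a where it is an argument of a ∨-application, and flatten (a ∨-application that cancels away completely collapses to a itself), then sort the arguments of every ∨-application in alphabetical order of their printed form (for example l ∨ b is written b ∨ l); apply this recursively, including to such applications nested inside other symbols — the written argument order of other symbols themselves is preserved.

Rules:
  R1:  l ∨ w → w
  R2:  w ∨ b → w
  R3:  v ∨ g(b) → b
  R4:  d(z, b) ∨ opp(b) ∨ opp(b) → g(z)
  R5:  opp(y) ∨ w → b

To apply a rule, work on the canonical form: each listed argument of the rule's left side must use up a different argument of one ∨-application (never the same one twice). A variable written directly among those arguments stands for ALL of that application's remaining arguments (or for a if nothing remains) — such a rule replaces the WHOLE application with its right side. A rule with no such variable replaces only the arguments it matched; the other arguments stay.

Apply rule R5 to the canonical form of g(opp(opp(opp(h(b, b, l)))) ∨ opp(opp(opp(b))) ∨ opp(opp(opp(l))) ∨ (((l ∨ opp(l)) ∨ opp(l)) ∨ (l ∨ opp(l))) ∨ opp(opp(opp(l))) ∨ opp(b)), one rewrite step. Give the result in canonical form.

Canonical form:  g(opp(b) ∨ opp(b) ∨ opp(h(b, b, l)) ∨ opp(l) ∨ opp(l) ∨ opp(l))
Match R5:  consume opp(b);  w := opp(b) ∨ opp(h(b, b, l)) ∨ opp(l) ∨ opp(l) ∨ opp(l), y := b
The variable takes the whole remainder — replace the entire application.
New term:  g(b)

Answer: g(b)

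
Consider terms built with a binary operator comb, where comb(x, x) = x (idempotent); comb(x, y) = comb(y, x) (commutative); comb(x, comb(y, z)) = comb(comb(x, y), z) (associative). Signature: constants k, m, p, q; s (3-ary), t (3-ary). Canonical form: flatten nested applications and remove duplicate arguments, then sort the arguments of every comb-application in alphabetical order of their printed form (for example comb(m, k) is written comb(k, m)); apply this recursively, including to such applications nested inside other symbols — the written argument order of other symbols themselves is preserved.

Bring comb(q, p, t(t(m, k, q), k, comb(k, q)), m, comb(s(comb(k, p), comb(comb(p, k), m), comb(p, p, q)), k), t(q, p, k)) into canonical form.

Merge nested applications:  comb(q, p, t(t(m, k, q), k, comb(k, q)), m, s(comb(k, p), comb(comb(p, k), m), comb(p, p, q)), k, t(q, p, k))
Simplify inside:  s(comb(k, p), comb(comb(p, k), m), comb(p, p, q))  →  s(comb(k, p), comb(k, m, p), comb(p, q))
Order the arguments:  comb(k, m, p, q, s(comb(k, p), comb(k, m, p), comb(p, q)), t(q, p, k), t(t(m, k, q), k, comb(k, q)))

Answer: comb(k, m, p, q, s(comb(k, p), comb(k, m, p), comb(p, q)), t(q, p, k), t(t(m, k, q), k, comb(k, q)))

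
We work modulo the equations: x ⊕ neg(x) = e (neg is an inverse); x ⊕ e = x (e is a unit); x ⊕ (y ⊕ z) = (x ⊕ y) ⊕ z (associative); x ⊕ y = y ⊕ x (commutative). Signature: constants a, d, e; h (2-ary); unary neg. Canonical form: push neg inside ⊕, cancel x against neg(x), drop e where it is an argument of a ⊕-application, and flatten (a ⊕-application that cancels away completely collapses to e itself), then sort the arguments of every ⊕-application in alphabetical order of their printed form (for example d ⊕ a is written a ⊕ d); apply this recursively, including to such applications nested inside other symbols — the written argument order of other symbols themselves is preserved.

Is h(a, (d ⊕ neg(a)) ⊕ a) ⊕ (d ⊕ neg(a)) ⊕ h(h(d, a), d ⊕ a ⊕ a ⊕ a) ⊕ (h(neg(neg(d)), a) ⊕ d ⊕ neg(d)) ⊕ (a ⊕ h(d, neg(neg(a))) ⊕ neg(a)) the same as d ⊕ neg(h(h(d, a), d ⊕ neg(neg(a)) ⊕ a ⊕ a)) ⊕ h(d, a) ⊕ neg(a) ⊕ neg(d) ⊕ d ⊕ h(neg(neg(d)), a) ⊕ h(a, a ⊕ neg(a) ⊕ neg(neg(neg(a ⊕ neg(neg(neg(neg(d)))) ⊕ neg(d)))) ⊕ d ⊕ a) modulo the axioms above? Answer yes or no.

Answer: no — d ⊕ h(a, d) ⊕ h(d, a) ⊕ h(d, a) ⊕ h(h(d, a), a ⊕ a ⊕ a ⊕ d) ⊕ neg(a) vs d ⊕ h(a, d) ⊕ h(d, a) ⊕ h(d, a) ⊕ neg(a) ⊕ neg(h(h(d, a), a ⊕ a ⊕ a ⊕ d))

Derivation:
Left:  h(a, (d ⊕ neg(a)) ⊕ a) ⊕ (d ⊕ neg(a)) ⊕ h(h(d, a), d ⊕ a ⊕ a ⊕ a) ⊕ (h(neg(neg(d)), a) ⊕ d ⊕ neg(d)) ⊕ (a ⊕ h(d, neg(neg(a))) ⊕ neg(a))
  Push neg inside:  distribute neg over ⊕ and collapse double neg
  Collect terms:  h(a, d) ⊕ d ⊕ neg(a) ⊕ h(h(d, a), a ⊕ a ⊕ a ⊕ d) ⊕ h(d, a) ⊕ h(d, a)
  Sort:  d ⊕ h(a, d) ⊕ h(d, a) ⊕ h(d, a) ⊕ h(h(d, a), a ⊕ a ⊕ a ⊕ d) ⊕ neg(a)
Right:  d ⊕ neg(h(h(d, a), d ⊕ neg(neg(a)) ⊕ a ⊕ a)) ⊕ h(d, a) ⊕ neg(a) ⊕ neg(d) ⊕ d ⊕ h(neg(neg(d)), a) ⊕ h(a, a ⊕ neg(a) ⊕ neg(neg(neg(a ⊕ neg(neg(neg(neg(d)))) ⊕ neg(d)))) ⊕ d ⊕ a)
  Push neg inside:  distribute neg over ⊕ and collapse double neg
  Combine occurrences:  d ⊕ neg(h(h(d, a), a ⊕ a ⊕ a ⊕ d)) ⊕ h(d, a) ⊕ h(d, a) ⊕ neg(a) ⊕ h(a, d)
  Sort:  d ⊕ h(a, d) ⊕ h(d, a) ⊕ h(d, a) ⊕ neg(a) ⊕ neg(h(h(d, a), a ⊕ a ⊕ a ⊕ d))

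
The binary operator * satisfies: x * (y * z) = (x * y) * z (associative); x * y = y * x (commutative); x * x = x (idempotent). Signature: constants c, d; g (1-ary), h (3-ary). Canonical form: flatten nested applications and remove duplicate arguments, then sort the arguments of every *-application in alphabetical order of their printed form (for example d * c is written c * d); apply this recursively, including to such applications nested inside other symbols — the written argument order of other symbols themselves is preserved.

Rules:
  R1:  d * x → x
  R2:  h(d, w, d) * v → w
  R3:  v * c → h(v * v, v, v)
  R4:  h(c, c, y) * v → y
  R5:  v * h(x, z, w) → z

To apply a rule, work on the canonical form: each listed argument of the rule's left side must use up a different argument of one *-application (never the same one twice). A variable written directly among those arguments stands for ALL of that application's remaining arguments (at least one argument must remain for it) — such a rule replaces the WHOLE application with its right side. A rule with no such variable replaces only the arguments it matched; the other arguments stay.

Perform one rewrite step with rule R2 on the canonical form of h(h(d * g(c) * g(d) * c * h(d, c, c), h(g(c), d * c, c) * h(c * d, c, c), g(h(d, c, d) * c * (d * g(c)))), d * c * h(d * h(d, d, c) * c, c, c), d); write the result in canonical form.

Canonical form:  h(h(c * d * g(c) * g(d) * h(d, c, c), h(c * d, c, c) * h(g(c), c * d, c), g(c * d * g(c) * h(d, c, d))), c * d * h(c * d * h(d, d, c), c, c), d)
R2 matches:  uses h(d, c, d);  v := c * d * g(c), w := c
The variable takes the whole remainder — replace the entire application.
Giving:  h(h(c * d * g(c) * g(d) * h(d, c, c), h(c * d, c, c) * h(g(c), c * d, c), g(c)), c * d * h(c * d * h(d, d, c), c, c), d)

Answer: h(h(c * d * g(c) * g(d) * h(d, c, c), h(c * d, c, c) * h(g(c), c * d, c), g(c)), c * d * h(c * d * h(d, d, c), c, c), d)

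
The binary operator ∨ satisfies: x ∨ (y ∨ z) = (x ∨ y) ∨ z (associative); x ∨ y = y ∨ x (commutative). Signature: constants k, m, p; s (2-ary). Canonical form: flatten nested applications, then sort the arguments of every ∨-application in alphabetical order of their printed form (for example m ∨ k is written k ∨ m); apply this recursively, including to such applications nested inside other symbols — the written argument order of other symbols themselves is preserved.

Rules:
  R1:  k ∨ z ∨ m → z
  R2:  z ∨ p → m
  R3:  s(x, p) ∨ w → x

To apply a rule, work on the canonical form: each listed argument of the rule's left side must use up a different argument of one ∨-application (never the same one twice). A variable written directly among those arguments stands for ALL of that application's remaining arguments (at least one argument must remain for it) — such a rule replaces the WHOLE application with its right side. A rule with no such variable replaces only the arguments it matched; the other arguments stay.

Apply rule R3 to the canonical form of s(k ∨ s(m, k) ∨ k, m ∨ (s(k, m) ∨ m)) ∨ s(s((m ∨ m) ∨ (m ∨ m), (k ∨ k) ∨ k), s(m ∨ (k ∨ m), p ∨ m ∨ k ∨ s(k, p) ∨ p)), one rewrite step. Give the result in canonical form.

Canonical form:  s(k ∨ k ∨ s(m, k), m ∨ m ∨ s(k, m)) ∨ s(s(m ∨ m ∨ m ∨ m, k ∨ k ∨ k), s(k ∨ m ∨ m, k ∨ m ∨ p ∨ p ∨ s(k, p)))
R3 matches:  uses s(k, p);  w := k ∨ m ∨ p ∨ p, x := k
The variable takes the whole remainder — replace the entire application.
Giving:  s(k ∨ k ∨ s(m, k), m ∨ m ∨ s(k, m)) ∨ s(s(m ∨ m ∨ m ∨ m, k ∨ k ∨ k), s(k ∨ m ∨ m, k))

Answer: s(k ∨ k ∨ s(m, k), m ∨ m ∨ s(k, m)) ∨ s(s(m ∨ m ∨ m ∨ m, k ∨ k ∨ k), s(k ∨ m ∨ m, k))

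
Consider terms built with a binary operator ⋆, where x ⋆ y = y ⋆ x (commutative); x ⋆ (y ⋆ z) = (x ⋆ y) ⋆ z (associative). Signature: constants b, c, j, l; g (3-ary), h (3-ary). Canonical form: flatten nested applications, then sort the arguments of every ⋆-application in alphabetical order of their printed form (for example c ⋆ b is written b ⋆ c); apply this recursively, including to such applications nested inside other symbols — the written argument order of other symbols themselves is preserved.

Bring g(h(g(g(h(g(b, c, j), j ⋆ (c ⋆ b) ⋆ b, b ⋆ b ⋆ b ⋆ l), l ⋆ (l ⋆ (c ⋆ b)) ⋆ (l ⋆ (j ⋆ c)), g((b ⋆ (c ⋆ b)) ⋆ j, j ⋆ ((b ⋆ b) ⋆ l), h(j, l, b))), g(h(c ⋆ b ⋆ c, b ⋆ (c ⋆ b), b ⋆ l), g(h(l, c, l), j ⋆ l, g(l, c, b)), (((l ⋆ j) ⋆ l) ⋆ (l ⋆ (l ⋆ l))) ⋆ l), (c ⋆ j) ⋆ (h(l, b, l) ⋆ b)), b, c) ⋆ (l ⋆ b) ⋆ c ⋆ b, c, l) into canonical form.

Answer: g(b ⋆ b ⋆ c ⋆ h(g(g(h(g(b, c, j), b ⋆ b ⋆ c ⋆ j, b ⋆ b ⋆ b ⋆ l), b ⋆ c ⋆ c ⋆ j ⋆ l ⋆ l ⋆ l, g(b ⋆ b ⋆ c ⋆ j, b ⋆ b ⋆ j ⋆ l, h(j, l, b))), g(h(b ⋆ c ⋆ c, b ⋆ b ⋆ c, b ⋆ l), g(h(l, c, l), j ⋆ l, g(l, c, b)), j ⋆ l ⋆ l ⋆ l ⋆ l ⋆ l ⋆ l), b ⋆ c ⋆ h(l, b, l) ⋆ j), b, c) ⋆ l, c, l)

Derivation:
Descend into:  h(g(g(h(g(b, c, j), j ⋆ (c ⋆ b) ⋆ b, b ⋆ b ⋆ b ⋆ l), l ⋆ (l ⋆ (c ⋆ b)) ⋆ (l ⋆ (j ⋆ c)), g((b ⋆ (c ⋆ b)) ⋆ j, j ⋆ ((b ⋆ b) ⋆ l), h(j, l, b))), g(h(c ⋆ b ⋆ c, b ⋆ (c ⋆ b), b ⋆ l), g(h(l, c, l), j ⋆ l, g(l, c, b)), (((l ⋆ j) ⋆ l) ⋆ (l ⋆ (l ⋆ l))) ⋆ l), (c ⋆ j) ⋆ (h(l, b, l) ⋆ b)), b, c) ⋆ (l ⋆ b) ⋆ c ⋆ b
Merge nested applications:  h(g(g(h(g(b, c, j), j ⋆ (c ⋆ b) ⋆ b, b ⋆ b ⋆ b ⋆ l), l ⋆ (l ⋆ (c ⋆ b)) ⋆ (l ⋆ (j ⋆ c)), g((b ⋆ (c ⋆ b)) ⋆ j, j ⋆ ((b ⋆ b) ⋆ l), h(j, l, b))), g(h(c ⋆ b ⋆ c, b ⋆ (c ⋆ b), b ⋆ l), g(h(l, c, l), j ⋆ l, g(l, c, b)), (((l ⋆ j) ⋆ l) ⋆ (l ⋆ (l ⋆ l))) ⋆ l), (c ⋆ j) ⋆ (h(l, b, l) ⋆ b)), b, c) ⋆ l ⋆ b ⋆ c ⋆ b
Canonicalize subterm:  h(g(g(h(g(b, c, j), j ⋆ (c ⋆ b) ⋆ b, b ⋆ b ⋆ b ⋆ l), l ⋆ (l ⋆ (c ⋆ b)) ⋆ (l ⋆ (j ⋆ c)), g((b ⋆ (c ⋆ b)) ⋆ j, j ⋆ ((b ⋆ b) ⋆ l), h(j, l, b))), g(h(c ⋆ b ⋆ c, b ⋆ (c ⋆ b), b ⋆ l), g(h(l, c, l), j ⋆ l, g(l, c, b)), (((l ⋆ j) ⋆ l) ⋆ (l ⋆ (l ⋆ l))) ⋆ l), (c ⋆ j) ⋆ (h(l, b, l) ⋆ b)), b, c)  →  h(g(g(h(g(b, c, j), b ⋆ b ⋆ c ⋆ j, b ⋆ b ⋆ b ⋆ l), b ⋆ c ⋆ c ⋆ j ⋆ l ⋆ l ⋆ l, g(b ⋆ b ⋆ c ⋆ j, b ⋆ b ⋆ j ⋆ l, h(j, l, b))), g(h(b ⋆ c ⋆ c, b ⋆ b ⋆ c, b ⋆ l), g(h(l, c, l), j ⋆ l, g(l, c, b)), j ⋆ l ⋆ l ⋆ l ⋆ l ⋆ l ⋆ l), b ⋆ c ⋆ h(l, b, l) ⋆ j), b, c)
Sort:  b ⋆ b ⋆ c ⋆ h(g(g(h(g(b, c, j), b ⋆ b ⋆ c ⋆ j, b ⋆ b ⋆ b ⋆ l), b ⋆ c ⋆ c ⋆ j ⋆ l ⋆ l ⋆ l, g(b ⋆ b ⋆ c ⋆ j, b ⋆ b ⋆ j ⋆ l, h(j, l, b))), g(h(b ⋆ c ⋆ c, b ⋆ b ⋆ c, b ⋆ l), g(h(l, c, l), j ⋆ l, g(l, c, b)), j ⋆ l ⋆ l ⋆ l ⋆ l ⋆ l ⋆ l), b ⋆ c ⋆ h(l, b, l) ⋆ j), b, c) ⋆ l
Rebuild:  g(b ⋆ b ⋆ c ⋆ h(g(g(h(g(b, c, j), b ⋆ b ⋆ c ⋆ j, b ⋆ b ⋆ b ⋆ l), b ⋆ c ⋆ c ⋆ j ⋆ l ⋆ l ⋆ l, g(b ⋆ b ⋆ c ⋆ j, b ⋆ b ⋆ j ⋆ l, h(j, l, b))), g(h(b ⋆ c ⋆ c, b ⋆ b ⋆ c, b ⋆ l), g(h(l, c, l), j ⋆ l, g(l, c, b)), j ⋆ l ⋆ l ⋆ l ⋆ l ⋆ l ⋆ l), b ⋆ c ⋆ h(l, b, l) ⋆ j), b, c) ⋆ l, c, l)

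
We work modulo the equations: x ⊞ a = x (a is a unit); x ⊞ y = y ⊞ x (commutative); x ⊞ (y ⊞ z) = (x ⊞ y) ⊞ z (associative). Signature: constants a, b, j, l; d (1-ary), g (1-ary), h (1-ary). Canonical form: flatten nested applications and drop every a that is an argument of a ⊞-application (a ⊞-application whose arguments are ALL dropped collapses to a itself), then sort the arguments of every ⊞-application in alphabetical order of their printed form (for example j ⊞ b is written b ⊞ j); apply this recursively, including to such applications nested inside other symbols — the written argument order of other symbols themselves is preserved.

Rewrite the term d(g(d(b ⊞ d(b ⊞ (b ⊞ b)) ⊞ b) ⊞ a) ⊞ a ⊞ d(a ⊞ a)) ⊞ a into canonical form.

Answer: d(d(a) ⊞ g(d(b ⊞ b ⊞ d(b ⊞ b ⊞ b))))

Derivation:
Canonicalize subterm:  d(g(d(b ⊞ d(b ⊞ (b ⊞ b)) ⊞ b) ⊞ a) ⊞ a ⊞ d(a ⊞ a))  →  d(d(a) ⊞ g(d(b ⊞ b ⊞ d(b ⊞ b ⊞ b))))
Units out:  drop a
Sort arguments:  d(d(a) ⊞ g(d(b ⊞ b ⊞ d(b ⊞ b ⊞ b))))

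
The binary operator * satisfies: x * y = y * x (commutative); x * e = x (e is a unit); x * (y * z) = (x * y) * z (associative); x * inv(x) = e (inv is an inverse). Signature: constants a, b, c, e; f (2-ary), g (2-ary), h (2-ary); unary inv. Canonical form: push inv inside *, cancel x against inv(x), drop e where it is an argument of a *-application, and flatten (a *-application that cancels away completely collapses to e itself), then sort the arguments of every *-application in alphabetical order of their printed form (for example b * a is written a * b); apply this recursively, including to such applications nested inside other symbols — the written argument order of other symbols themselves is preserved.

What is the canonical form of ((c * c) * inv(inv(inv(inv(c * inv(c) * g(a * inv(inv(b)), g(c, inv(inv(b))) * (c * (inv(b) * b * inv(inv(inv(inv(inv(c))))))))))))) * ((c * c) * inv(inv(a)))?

Answer: a * c * c * c * c * g(a * b, g(c, b))

Derivation:
Push inv inside:  distribute inv over * and collapse double inv
Collect terms:  c * c * c * c * g(a * b, g(c, b)) * a
Sort arguments:  a * c * c * c * c * g(a * b, g(c, b))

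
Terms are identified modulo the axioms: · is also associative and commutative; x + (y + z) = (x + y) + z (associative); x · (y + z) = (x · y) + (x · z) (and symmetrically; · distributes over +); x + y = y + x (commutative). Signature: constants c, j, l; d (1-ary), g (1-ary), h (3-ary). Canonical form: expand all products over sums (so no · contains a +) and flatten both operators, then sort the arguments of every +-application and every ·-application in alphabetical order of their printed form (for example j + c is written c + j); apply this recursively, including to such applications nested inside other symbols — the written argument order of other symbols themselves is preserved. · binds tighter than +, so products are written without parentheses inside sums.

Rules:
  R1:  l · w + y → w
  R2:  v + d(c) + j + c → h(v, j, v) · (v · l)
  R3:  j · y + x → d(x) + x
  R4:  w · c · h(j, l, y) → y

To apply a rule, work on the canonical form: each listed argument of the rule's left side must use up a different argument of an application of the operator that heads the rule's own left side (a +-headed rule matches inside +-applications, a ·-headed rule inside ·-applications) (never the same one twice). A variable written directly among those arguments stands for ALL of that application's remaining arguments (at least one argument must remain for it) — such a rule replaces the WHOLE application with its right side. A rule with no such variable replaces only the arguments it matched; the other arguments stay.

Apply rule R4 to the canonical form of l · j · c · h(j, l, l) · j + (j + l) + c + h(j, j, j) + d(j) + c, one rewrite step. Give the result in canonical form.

Canonical form:  c + c + c · h(j, l, l) · j · j · l + d(j) + h(j, j, j) + j + l
Apply R4:  consuming c, h(j, l, l);  w := j · j · l, y := l
The extension variable absorbs all remaining arguments, so the whole application is rewritten.
Giving:  c + c + d(j) + h(j, j, j) + j + l + l

Answer: c + c + d(j) + h(j, j, j) + j + l + l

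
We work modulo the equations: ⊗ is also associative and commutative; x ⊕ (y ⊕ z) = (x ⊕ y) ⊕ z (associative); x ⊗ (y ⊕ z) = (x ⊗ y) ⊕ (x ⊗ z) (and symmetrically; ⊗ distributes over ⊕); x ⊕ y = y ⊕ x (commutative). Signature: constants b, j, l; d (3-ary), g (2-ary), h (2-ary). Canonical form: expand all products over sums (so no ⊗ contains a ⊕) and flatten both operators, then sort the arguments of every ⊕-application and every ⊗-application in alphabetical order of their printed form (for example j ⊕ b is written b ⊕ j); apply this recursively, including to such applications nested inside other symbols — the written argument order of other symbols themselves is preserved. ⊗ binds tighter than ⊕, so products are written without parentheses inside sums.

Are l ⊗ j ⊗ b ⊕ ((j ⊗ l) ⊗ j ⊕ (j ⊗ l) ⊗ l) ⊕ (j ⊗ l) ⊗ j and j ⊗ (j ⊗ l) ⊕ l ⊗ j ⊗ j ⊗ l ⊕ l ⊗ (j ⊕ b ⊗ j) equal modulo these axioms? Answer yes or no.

Answer: no — b ⊗ j ⊗ l ⊕ j ⊗ j ⊗ l ⊕ j ⊗ j ⊗ l ⊕ j ⊗ l ⊗ l vs b ⊗ j ⊗ l ⊕ j ⊗ j ⊗ l ⊕ j ⊗ j ⊗ l ⊗ l ⊕ j ⊗ l

Derivation:
Left:  l ⊗ j ⊗ b ⊕ ((j ⊗ l) ⊗ j ⊕ (j ⊗ l) ⊗ l) ⊕ (j ⊗ l) ⊗ j
  Un-nest:  b ⊗ j ⊗ l ⊕ j ⊗ j ⊗ l ⊕ j ⊗ l ⊗ l ⊕ j ⊗ j ⊗ l
  Order the arguments:  b ⊗ j ⊗ l ⊕ j ⊗ j ⊗ l ⊕ j ⊗ j ⊗ l ⊕ j ⊗ l ⊗ l
Right:  j ⊗ (j ⊗ l) ⊕ l ⊗ j ⊗ j ⊗ l ⊕ l ⊗ (j ⊕ b ⊗ j)
  Expand products over sums:  j ⊗ j ⊗ l ⊕ j ⊗ j ⊗ l ⊗ l ⊕ j ⊗ l ⊕ b ⊗ j ⊗ l
  Order the arguments:  b ⊗ j ⊗ l ⊕ j ⊗ j ⊗ l ⊕ j ⊗ j ⊗ l ⊗ l ⊕ j ⊗ l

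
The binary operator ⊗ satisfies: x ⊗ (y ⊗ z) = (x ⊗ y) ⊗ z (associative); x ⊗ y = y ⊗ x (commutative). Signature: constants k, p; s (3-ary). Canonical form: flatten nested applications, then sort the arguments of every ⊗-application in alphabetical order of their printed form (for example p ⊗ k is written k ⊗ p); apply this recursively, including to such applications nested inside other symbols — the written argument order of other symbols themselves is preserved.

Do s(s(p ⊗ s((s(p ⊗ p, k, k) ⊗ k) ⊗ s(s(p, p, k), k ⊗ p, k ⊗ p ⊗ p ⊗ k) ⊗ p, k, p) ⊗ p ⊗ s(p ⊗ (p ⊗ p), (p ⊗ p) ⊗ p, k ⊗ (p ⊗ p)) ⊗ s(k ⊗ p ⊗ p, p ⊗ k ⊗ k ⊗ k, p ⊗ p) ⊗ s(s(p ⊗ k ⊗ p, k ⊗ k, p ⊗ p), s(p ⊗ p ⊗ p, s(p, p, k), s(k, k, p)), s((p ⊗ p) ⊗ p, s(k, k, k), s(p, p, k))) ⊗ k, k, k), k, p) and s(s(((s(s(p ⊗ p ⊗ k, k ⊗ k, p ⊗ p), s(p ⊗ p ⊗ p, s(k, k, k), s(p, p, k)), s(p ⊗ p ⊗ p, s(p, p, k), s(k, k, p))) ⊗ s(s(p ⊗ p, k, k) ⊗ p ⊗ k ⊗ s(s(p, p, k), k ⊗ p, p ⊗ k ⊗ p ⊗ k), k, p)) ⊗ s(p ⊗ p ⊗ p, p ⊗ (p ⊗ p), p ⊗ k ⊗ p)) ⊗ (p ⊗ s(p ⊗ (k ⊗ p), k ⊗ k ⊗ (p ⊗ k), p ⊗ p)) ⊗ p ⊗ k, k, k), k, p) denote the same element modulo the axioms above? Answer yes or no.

Answer: no — s(s(k ⊗ p ⊗ p ⊗ s(k ⊗ p ⊗ p, k ⊗ k ⊗ k ⊗ p, p ⊗ p) ⊗ s(k ⊗ p ⊗ s(p ⊗ p, k, k) ⊗ s(s(p, p, k), k ⊗ p, k ⊗ k ⊗ p ⊗ p), k, p) ⊗ s(p ⊗ p ⊗ p, p ⊗ p ⊗ p, k ⊗ p ⊗ p) ⊗ s(s(k ⊗ p ⊗ p, k ⊗ k, p ⊗ p), s(p ⊗ p ⊗ p, s(p, p, k), s(k, k, p)), s(p ⊗ p ⊗ p, s(k, k, k), s(p, p, k))), k, k), k, p) vs s(s(k ⊗ p ⊗ p ⊗ s(k ⊗ p ⊗ p, k ⊗ k ⊗ k ⊗ p, p ⊗ p) ⊗ s(k ⊗ p ⊗ s(p ⊗ p, k, k) ⊗ s(s(p, p, k), k ⊗ p, k ⊗ k ⊗ p ⊗ p), k, p) ⊗ s(p ⊗ p ⊗ p, p ⊗ p ⊗ p, k ⊗ p ⊗ p) ⊗ s(s(k ⊗ p ⊗ p, k ⊗ k, p ⊗ p), s(p ⊗ p ⊗ p, s(k, k, k), s(p, p, k)), s(p ⊗ p ⊗ p, s(p, p, k), s(k, k, p))), k, k), k, p)

Derivation:
Left:  s(s(p ⊗ s((s(p ⊗ p, k, k) ⊗ k) ⊗ s(s(p, p, k), k ⊗ p, k ⊗ p ⊗ p ⊗ k) ⊗ p, k, p) ⊗ p ⊗ s(p ⊗ (p ⊗ p), (p ⊗ p) ⊗ p, k ⊗ (p ⊗ p)) ⊗ s(k ⊗ p ⊗ p, p ⊗ k ⊗ k ⊗ k, p ⊗ p) ⊗ s(s(p ⊗ k ⊗ p, k ⊗ k, p ⊗ p), s(p ⊗ p ⊗ p, s(p, p, k), s(k, k, p)), s((p ⊗ p) ⊗ p, s(k, k, k), s(p, p, k))) ⊗ k, k, k), k, p)
  Focus inside:  p ⊗ s((s(p ⊗ p, k, k) ⊗ k) ⊗ s(s(p, p, k), k ⊗ p, k ⊗ p ⊗ p ⊗ k) ⊗ p, k, p) ⊗ p ⊗ s(p ⊗ (p ⊗ p), (p ⊗ p) ⊗ p, k ⊗ (p ⊗ p)) ⊗ s(k ⊗ p ⊗ p, p ⊗ k ⊗ k ⊗ k, p ⊗ p) ⊗ s(s(p ⊗ k ⊗ p, k ⊗ k, p ⊗ p), s(p ⊗ p ⊗ p, s(p, p, k), s(k, k, p)), s((p ⊗ p) ⊗ p, s(k, k, k), s(p, p, k))) ⊗ k
  Inside:  s((s(p ⊗ p, k, k) ⊗ k) ⊗ s(s(p, p, k), k ⊗ p, k ⊗ p ⊗ p ⊗ k) ⊗ p, k, p)  →  s(k ⊗ p ⊗ s(p ⊗ p, k, k) ⊗ s(s(p, p, k), k ⊗ p, k ⊗ k ⊗ p ⊗ p), k, p)
  Canonicalize subterm:  s(p ⊗ (p ⊗ p), (p ⊗ p) ⊗ p, k ⊗ (p ⊗ p))  →  s(p ⊗ p ⊗ p, p ⊗ p ⊗ p, k ⊗ p ⊗ p)
  Simplify inside:  s(k ⊗ p ⊗ p, p ⊗ k ⊗ k ⊗ k, p ⊗ p)  →  s(k ⊗ p ⊗ p, k ⊗ k ⊗ k ⊗ p, p ⊗ p)
  Order the arguments:  k ⊗ p ⊗ p ⊗ s(k ⊗ p ⊗ p, k ⊗ k ⊗ k ⊗ p, p ⊗ p) ⊗ s(k ⊗ p ⊗ s(p ⊗ p, k, k) ⊗ s(s(p, p, k), k ⊗ p, k ⊗ k ⊗ p ⊗ p), k, p) ⊗ s(p ⊗ p ⊗ p, p ⊗ p ⊗ p, k ⊗ p ⊗ p) ⊗ s(s(k ⊗ p ⊗ p, k ⊗ k, p ⊗ p), s(p ⊗ p ⊗ p, s(p, p, k), s(k, k, p)), s(p ⊗ p ⊗ p, s(k, k, k), s(p, p, k)))
  Reassemble:  s(s(k ⊗ p ⊗ p ⊗ s(k ⊗ p ⊗ p, k ⊗ k ⊗ k ⊗ p, p ⊗ p) ⊗ s(k ⊗ p ⊗ s(p ⊗ p, k, k) ⊗ s(s(p, p, k), k ⊗ p, k ⊗ k ⊗ p ⊗ p), k, p) ⊗ s(p ⊗ p ⊗ p, p ⊗ p ⊗ p, k ⊗ p ⊗ p) ⊗ s(s(k ⊗ p ⊗ p, k ⊗ k, p ⊗ p), s(p ⊗ p ⊗ p, s(p, p, k), s(k, k, p)), s(p ⊗ p ⊗ p, s(k, k, k), s(p, p, k))), k, k), k, p)
Right:  s(s(((s(s(p ⊗ p ⊗ k, k ⊗ k, p ⊗ p), s(p ⊗ p ⊗ p, s(k, k, k), s(p, p, k)), s(p ⊗ p ⊗ p, s(p, p, k), s(k, k, p))) ⊗ s(s(p ⊗ p, k, k) ⊗ p ⊗ k ⊗ s(s(p, p, k), k ⊗ p, p ⊗ k ⊗ p ⊗ k), k, p)) ⊗ s(p ⊗ p ⊗ p, p ⊗ (p ⊗ p), p ⊗ k ⊗ p)) ⊗ (p ⊗ s(p ⊗ (k ⊗ p), k ⊗ k ⊗ (p ⊗ k), p ⊗ p)) ⊗ p ⊗ k, k, k), k, p)
  Descend into:  ((s(s(p ⊗ p ⊗ k, k ⊗ k, p ⊗ p), s(p ⊗ p ⊗ p, s(k, k, k), s(p, p, k)), s(p ⊗ p ⊗ p, s(p, p, k), s(k, k, p))) ⊗ s(s(p ⊗ p, k, k) ⊗ p ⊗ k ⊗ s(s(p, p, k), k ⊗ p, p ⊗ k ⊗ p ⊗ k), k, p)) ⊗ s(p ⊗ p ⊗ p, p ⊗ (p ⊗ p), p ⊗ k ⊗ p)) ⊗ (p ⊗ s(p ⊗ (k ⊗ p), k ⊗ k ⊗ (p ⊗ k), p ⊗ p)) ⊗ p ⊗ k
  Merge nested applications:  s(s(p ⊗ p ⊗ k, k ⊗ k, p ⊗ p), s(p ⊗ p ⊗ p, s(k, k, k), s(p, p, k)), s(p ⊗ p ⊗ p, s(p, p, k), s(k, k, p))) ⊗ s(s(p ⊗ p, k, k) ⊗ p ⊗ k ⊗ s(s(p, p, k), k ⊗ p, p ⊗ k ⊗ p ⊗ k), k, p) ⊗ s(p ⊗ p ⊗ p, p ⊗ (p ⊗ p), p ⊗ k ⊗ p) ⊗ p ⊗ s(p ⊗ (k ⊗ p), k ⊗ k ⊗ (p ⊗ k), p ⊗ p) ⊗ p ⊗ k
  Simplify inside:  s(s(p ⊗ p ⊗ k, k ⊗ k, p ⊗ p), s(p ⊗ p ⊗ p, s(k, k, k), s(p, p, k)), s(p ⊗ p ⊗ p, s(p, p, k), s(k, k, p)))  →  s(s(k ⊗ p ⊗ p, k ⊗ k, p ⊗ p), s(p ⊗ p ⊗ p, s(k, k, k), s(p, p, k)), s(p ⊗ p ⊗ p, s(p, p, k), s(k, k, p)))
  Canonicalize subterm:  s(s(p ⊗ p, k, k) ⊗ p ⊗ k ⊗ s(s(p, p, k), k ⊗ p, p ⊗ k ⊗ p ⊗ k), k, p)  →  s(k ⊗ p ⊗ s(p ⊗ p, k, k) ⊗ s(s(p, p, k), k ⊗ p, k ⊗ k ⊗ p ⊗ p), k, p)
  Simplify inside:  s(p ⊗ p ⊗ p, p ⊗ (p ⊗ p), p ⊗ k ⊗ p)  →  s(p ⊗ p ⊗ p, p ⊗ p ⊗ p, k ⊗ p ⊗ p)
  Sort:  k ⊗ p ⊗ p ⊗ s(k ⊗ p ⊗ p, k ⊗ k ⊗ k ⊗ p, p ⊗ p) ⊗ s(k ⊗ p ⊗ s(p ⊗ p, k, k) ⊗ s(s(p, p, k), k ⊗ p, k ⊗ k ⊗ p ⊗ p), k, p) ⊗ s(p ⊗ p ⊗ p, p ⊗ p ⊗ p, k ⊗ p ⊗ p) ⊗ s(s(k ⊗ p ⊗ p, k ⊗ k, p ⊗ p), s(p ⊗ p ⊗ p, s(k, k, k), s(p, p, k)), s(p ⊗ p ⊗ p, s(p, p, k), s(k, k, p)))
  Reassemble:  s(s(k ⊗ p ⊗ p ⊗ s(k ⊗ p ⊗ p, k ⊗ k ⊗ k ⊗ p, p ⊗ p) ⊗ s(k ⊗ p ⊗ s(p ⊗ p, k, k) ⊗ s(s(p, p, k), k ⊗ p, k ⊗ k ⊗ p ⊗ p), k, p) ⊗ s(p ⊗ p ⊗ p, p ⊗ p ⊗ p, k ⊗ p ⊗ p) ⊗ s(s(k ⊗ p ⊗ p, k ⊗ k, p ⊗ p), s(p ⊗ p ⊗ p, s(k, k, k), s(p, p, k)), s(p ⊗ p ⊗ p, s(p, p, k), s(k, k, p))), k, k), k, p)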